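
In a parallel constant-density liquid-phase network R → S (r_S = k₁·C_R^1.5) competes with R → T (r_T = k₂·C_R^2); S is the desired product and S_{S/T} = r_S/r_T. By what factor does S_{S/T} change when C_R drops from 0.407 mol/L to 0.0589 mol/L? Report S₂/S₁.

S_{S/T} = (k₁/k₂)·C_R^-0.5, so S₂/S₁ = (C_{R,2}/C_{R,1})^-0.5.
= (0.0589/0.407)^(-0.5) = (0.1447)^(-0.5) = 2.63.

2.63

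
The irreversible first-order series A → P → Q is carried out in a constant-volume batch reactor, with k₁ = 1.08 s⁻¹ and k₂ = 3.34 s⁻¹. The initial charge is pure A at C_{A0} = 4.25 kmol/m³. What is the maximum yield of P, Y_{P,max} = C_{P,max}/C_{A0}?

0.189

For a first-order series the maximum intermediate yield is C_{P,max}/C_{A0} = (k₁/k₂)^[k₂/(k₂−k₁)].
= (1.08/3.34)^(3.34/(3.34−1.08)) = (0.3234)^(1.478) = 0.1885.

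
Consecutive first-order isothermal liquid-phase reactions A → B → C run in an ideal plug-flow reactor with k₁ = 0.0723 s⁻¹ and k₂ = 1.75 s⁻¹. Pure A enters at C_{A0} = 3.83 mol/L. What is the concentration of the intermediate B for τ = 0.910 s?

0.121 mol/L

The intermediate concentration in a first-order A→B→C sequence is C_B = k₁C_{A0}(e^(−k₁τ) − e^(−k₂τ))/(k₂−k₁).
e^(−k₁τ) = e^(−0.0723×0.910) = e^(−0.06579) = 0.9363; e^(−k₂τ) = e^(−1.593) = 0.2034.
C_B = 0.0723×3.83/(1.75−0.0723) × (0.9363−0.2034) = 0.1651×0.7329 = 0.1210 mol/L.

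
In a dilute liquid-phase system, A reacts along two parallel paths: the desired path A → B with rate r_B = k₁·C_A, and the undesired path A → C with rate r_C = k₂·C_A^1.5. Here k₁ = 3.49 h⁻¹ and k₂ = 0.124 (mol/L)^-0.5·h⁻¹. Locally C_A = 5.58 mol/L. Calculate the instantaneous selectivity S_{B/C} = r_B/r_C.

S_{B/C} = r_B/r_C = (k₁·C_A)/(k₂·C_A^1.5) = (k₁/k₂)·C_A^-0.5.
= (3.49×5.580) / (0.124×5.580^1.5) = 19.47/1.634 = 11.9.
The undesired path is higher order in A, so low C_A (CSTR or dilute feed) favours B.

11.9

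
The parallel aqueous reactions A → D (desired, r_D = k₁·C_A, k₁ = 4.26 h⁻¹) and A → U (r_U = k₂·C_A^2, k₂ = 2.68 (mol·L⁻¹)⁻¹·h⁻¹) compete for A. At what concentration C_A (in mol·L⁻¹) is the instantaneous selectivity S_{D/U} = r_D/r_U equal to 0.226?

S_{D/U} = (k₁/k₂)·C_A⁻¹ ⇒ C_A = (S·k₂/k₁)^(-1).
= (0.226×2.68/4.26)^(-1) = (0.1422)^(-1) = 7.03 mol·L⁻¹.

7.03 mol·L⁻¹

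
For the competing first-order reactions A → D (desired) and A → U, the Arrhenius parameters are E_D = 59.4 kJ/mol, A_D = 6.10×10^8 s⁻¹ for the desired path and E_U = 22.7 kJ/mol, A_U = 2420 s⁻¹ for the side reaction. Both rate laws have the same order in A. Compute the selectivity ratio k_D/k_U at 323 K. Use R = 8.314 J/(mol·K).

k_D/k_U = (A_D/A_U)·exp[−(E_D−E_U)/(RT)] = (A_D/A_U)·exp[(E_U−E_D)/(RT)].
(E_U−E_D)/(RT) = (22.7−59.4)×10³/(8.314×323) = -36700/2685 = -13.67.
k_D/k_U = (6.10×10^8/2420)·exp(-13.67) = 2.521×10^5 × 1.161×10^-6 = 0.293.
Since E_D > E_U, raising the temperature improves selectivity toward D.

0.293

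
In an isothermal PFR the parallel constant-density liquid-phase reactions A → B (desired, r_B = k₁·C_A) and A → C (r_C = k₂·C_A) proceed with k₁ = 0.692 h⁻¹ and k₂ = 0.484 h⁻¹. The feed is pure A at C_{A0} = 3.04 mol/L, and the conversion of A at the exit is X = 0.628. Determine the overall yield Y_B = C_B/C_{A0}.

C_A = C_{A0}(1−X) = 1.131 mol/L.
Both paths are first order in A, so the instantaneous fraction to B is constant: dC_B/d(−C_A) = k₁/(k₁+k₂) = 0.5884.
C_B = 0.5884·(C_{A0}−C_A) = 0.5884×1.909 = 1.12 mol/L.
Y_B = C_B/C_{A0} = 1.123/3.04 = 0.370.

0.370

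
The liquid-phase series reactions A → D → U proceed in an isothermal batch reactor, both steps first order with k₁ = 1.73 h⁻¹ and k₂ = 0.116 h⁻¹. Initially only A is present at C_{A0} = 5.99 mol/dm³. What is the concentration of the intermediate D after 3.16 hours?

4.42 mol/dm³

The intermediate concentration in a first-order A→B→C sequence is C_D = k₁C_{A0}(e^(−k₁t) − e^(−k₂t))/(k₂−k₁).
e^(−k₁t) = e^(−1.73×3.16) = e^(−5.467) = 0.004225; e^(−k₂t) = e^(−0.3666) = 0.6931.
C_D = 1.73×5.99/(0.116−1.73) × (0.004225−0.6931) = (-6.421)×(-0.6889) = 4.423 mol/dm³.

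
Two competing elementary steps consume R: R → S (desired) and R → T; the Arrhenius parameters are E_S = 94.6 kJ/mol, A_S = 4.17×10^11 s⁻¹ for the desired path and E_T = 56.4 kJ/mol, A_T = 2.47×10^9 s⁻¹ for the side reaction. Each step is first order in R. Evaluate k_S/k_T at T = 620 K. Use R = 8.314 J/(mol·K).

Since both paths have the same order in R, the concentration cancels and S_{S/T} = k_S/k_T = (A_S/A_T)·exp[(E_T−E_S)/(RT)].
(E_T−E_S)/(RT) = (56.4−94.6)×10³/(8.314×620) = -38200/5155 = -7.411.
k_S/k_T = (4.17×10^11/2.47×10^9)·exp(-7.411) = 168.8 × 6.047×10^-4 = 0.102.

0.102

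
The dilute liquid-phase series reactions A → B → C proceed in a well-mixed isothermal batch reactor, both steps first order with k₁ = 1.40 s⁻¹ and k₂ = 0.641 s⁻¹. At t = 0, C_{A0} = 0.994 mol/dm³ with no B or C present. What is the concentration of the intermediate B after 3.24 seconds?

The intermediate concentration in a first-order A→B→C sequence is C_B = k₁C_{A0}(e^(−k₁t) − e^(−k₂t))/(k₂−k₁).
e^(−k₁t) = e^(−1.40×3.24) = e^(−4.536) = 0.01072; e^(−k₂t) = e^(−2.077) = 0.1253.
C_B = 1.40×0.994/(0.641−1.40) × (0.01072−0.1253) = (-1.833)×(-0.1146) = 0.2101 mol/dm³.

0.210 mol/dm³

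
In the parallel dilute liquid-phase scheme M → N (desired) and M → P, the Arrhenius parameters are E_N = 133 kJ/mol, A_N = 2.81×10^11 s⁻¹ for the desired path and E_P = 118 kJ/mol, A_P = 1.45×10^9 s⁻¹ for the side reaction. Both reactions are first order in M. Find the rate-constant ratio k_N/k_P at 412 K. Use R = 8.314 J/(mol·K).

2.43

k_N/k_P = (A_N/A_P)·exp[−(E_N−E_P)/(RT)] = (A_N/A_P)·exp[(E_P−E_N)/(RT)].
(E_P−E_N)/(RT) = (118−133)×10³/(8.314×412) = -15000/3425 = -4.379.
k_N/k_P = (2.81×10^11/1.45×10^9)·exp(-4.379) = 193.8 × 0.01254 = 2.43.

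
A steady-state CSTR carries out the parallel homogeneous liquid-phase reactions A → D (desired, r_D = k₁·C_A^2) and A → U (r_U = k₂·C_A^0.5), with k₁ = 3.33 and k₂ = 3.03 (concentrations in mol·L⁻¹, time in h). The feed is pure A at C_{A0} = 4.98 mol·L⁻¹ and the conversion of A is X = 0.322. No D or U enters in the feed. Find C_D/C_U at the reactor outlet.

Exit C_A = C_{A0}(1−X) = 4.98×0.678 = 3.376 mol·L⁻¹.
Rates in a CSTR are evaluated at the outlet concentration: r_D = 3.33×3.376^2 = 37.96, r_U = 3.03×3.376^0.5 = 5.568.
Overall selectivity = C_D/C_U = r_Dτ/(r_Uτ) = r_D/r_U = 6.82.

6.82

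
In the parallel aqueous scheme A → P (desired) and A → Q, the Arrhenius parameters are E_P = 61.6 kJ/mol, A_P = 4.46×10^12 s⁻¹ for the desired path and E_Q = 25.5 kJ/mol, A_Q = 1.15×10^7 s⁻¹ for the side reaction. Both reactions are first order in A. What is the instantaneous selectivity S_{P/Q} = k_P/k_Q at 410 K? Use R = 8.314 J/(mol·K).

Since both paths have the same order in A, the concentration cancels and S_{P/Q} = k_P/k_Q = (A_P/A_Q)·exp[(E_Q−E_P)/(RT)].
(E_Q−E_P)/(RT) = (25.5−61.6)×10³/(8.314×410) = -36100/3409 = -10.59.
k_P/k_Q = (4.46×10^12/1.15×10^7)·exp(-10.59) = 3.878×10^5 × 2.516×10^-5 = 9.76.

9.76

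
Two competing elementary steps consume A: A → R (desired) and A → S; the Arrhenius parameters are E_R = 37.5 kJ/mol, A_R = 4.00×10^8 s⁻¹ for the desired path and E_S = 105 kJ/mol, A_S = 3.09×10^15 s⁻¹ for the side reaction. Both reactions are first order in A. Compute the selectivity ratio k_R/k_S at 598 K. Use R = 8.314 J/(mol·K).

With equal orders, S_{R/S} = k_R/k_S = (A_R/A_S)·exp[(E_S−E_R)/(RT)].
(E_S−E_R)/(RT) = (105−37.5)×10³/(8.314×598) = 67500/4972 = 13.58.
k_R/k_S = (4.00×10^8/3.09×10^15)·exp(13.58) = 1.294×10^-7 × 7.875×10^5 = 0.102.

0.102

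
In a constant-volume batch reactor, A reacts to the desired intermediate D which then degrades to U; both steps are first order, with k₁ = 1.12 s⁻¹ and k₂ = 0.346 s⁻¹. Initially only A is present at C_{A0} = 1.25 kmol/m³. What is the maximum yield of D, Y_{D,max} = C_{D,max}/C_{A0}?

0.591

At the optimum, C_{D,max}/C_{A0} = (k₁/k₂)^[k₂/(k₂−k₁)].
= (1.12/0.346)^(0.346/(0.346−1.12)) = (3.237)^(-0.4470) = 0.5915.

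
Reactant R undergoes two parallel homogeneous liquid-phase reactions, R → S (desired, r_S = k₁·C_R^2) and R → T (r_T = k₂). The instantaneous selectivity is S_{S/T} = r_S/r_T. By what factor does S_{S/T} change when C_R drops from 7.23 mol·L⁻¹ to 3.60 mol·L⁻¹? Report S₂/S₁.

S_{S/T} = (k₁/k₂)·C_R^2, so S₂/S₁ = (C_{R,2}/C_{R,1})^2.
= (3.60/7.23)^2 = (0.4979)^2 = 0.248.

0.248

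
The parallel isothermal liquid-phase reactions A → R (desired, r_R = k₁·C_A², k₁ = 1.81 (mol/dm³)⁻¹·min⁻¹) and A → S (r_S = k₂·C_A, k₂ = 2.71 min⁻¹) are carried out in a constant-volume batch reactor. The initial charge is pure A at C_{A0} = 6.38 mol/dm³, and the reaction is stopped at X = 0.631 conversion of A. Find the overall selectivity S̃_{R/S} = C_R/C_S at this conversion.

2.76

C_A = C_{A0}(1−X) = 2.354 mol/dm³.
Along a PFR/batch, dC_S/dC_A = −r_S/(r_R+r_S) = −k₂/(k₂+k₁·C_A).
Integrating from C_{A0} to C_A: C_S = (2.71/1.81)·ln[(2.71+1.81·6.38)/(2.71+1.81·2.35)] = 1.497·ln(14.26/6.971) = 1.071 mol/dm³.
Then C_R = (C_{A0}−C_A) − C_S = 4.026 − 1.071 = 2.954 mol/dm³.
S̃_{R/S} = C_R/C_S = 2.954/1.071 = 2.76.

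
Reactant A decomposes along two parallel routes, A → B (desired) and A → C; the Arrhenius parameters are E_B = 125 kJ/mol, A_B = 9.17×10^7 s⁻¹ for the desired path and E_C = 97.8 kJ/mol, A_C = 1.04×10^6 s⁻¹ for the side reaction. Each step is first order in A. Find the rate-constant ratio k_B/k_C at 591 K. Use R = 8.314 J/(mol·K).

Since both paths have the same order in A, the concentration cancels and S_{B/C} = k_B/k_C = (A_B/A_C)·exp[(E_C−E_B)/(RT)].
(E_C−E_B)/(RT) = (97.8−125)×10³/(8.314×591) = -27200/4914 = -5.536.
k_B/k_C = (9.17×10^7/1.04×10^6)·exp(-5.536) = 88.17 × 0.003944 = 0.348.

0.348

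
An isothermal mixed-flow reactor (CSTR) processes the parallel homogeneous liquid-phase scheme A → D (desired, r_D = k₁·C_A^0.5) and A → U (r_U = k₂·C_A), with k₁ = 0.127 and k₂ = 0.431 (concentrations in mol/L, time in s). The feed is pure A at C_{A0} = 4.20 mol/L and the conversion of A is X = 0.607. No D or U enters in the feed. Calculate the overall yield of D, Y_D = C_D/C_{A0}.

0.113

Exit C_A = C_{A0}(1−X) = 4.20×0.393 = 1.651 mol/L.
Rates in a CSTR are evaluated at the outlet concentration: r_D = 0.127×1.651^0.5 = 0.1632, r_U = 0.431×1.651 = 0.7114.
Fraction of consumed A going to D: r_D/(r_D+r_U) = 0.1866.
C_D = 0.1866·C_{A0}·X = 0.1866×4.20×0.607 = 0.476 mol/L; Y_D = C_D/C_{A0} = 0.113.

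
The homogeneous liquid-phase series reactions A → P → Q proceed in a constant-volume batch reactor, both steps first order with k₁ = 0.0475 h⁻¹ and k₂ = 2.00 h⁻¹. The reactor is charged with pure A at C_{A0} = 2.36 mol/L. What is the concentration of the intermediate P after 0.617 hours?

0.0390 mol/L

For first-order series with pure A initially, C_P(t) = k₁C_{A0}/(k₂−k₁)·(e^(−k₁t) − e^(−k₂t)).
e^(−k₁t) = e^(−0.0475×0.617) = e^(−0.02931) = 0.9711; e^(−k₂t) = e^(−1.234) = 0.2911.
C_P = 0.0475×2.36/(2.00−0.0475) × (0.9711−0.2911) = 0.05741×0.6800 = 0.03904 mol/L.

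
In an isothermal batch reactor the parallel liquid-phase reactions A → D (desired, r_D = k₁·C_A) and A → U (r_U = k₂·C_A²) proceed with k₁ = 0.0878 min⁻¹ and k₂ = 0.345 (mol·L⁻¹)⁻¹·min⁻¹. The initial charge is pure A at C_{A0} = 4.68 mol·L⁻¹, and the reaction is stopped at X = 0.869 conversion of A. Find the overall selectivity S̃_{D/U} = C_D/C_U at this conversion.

0.122

C_A = C_{A0}(1−X) = 0.6131 mol·L⁻¹.
Along a PFR/batch, dC_D/dC_A = −r_D/(r_D+r_U) = −k₁/(k₁+k₂·C_A).
Integrating from C_{A0} to C_A: C_D = (0.0878/0.345)·ln[(0.0878+0.345·4.68)/(0.0878+0.345·0.613)] = 0.2545·ln(1.702/0.2993) = 0.4424 mol·L⁻¹.
C_U = (C_{A0}−C_A)−C_D = 3.625 mol·L⁻¹; S̃_{D/U} = 0.4424/3.625 = 0.122.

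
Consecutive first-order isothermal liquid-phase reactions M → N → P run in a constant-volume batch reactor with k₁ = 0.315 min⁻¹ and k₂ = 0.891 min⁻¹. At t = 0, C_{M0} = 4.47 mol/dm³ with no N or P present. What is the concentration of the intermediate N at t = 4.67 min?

For first-order series with pure M initially, C_N(t) = k₁C_{M0}/(k₂−k₁)·(e^(−k₁t) − e^(−k₂t)).
e^(−k₁t) = e^(−0.315×4.67) = e^(−1.471) = 0.2297; e^(−k₂t) = e^(−4.161) = 0.01559.
C_N = 0.315×4.47/(0.891−0.315) × (0.2297−0.01559) = 2.445×0.2141 = 0.5234 mol/dm³.

0.523 mol/dm³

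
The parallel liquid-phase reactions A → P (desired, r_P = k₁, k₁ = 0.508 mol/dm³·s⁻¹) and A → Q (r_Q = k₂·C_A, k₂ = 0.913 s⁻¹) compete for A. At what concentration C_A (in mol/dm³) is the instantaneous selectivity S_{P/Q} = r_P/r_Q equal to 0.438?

1.27 mol/dm³

S_{P/Q} = (k₁/k₂)·C_A⁻¹ ⇒ C_A = (S·k₂/k₁)^(-1).
= (0.438×0.913/0.508)^(-1) = (0.7872)^(-1) = 1.27 mol/dm³.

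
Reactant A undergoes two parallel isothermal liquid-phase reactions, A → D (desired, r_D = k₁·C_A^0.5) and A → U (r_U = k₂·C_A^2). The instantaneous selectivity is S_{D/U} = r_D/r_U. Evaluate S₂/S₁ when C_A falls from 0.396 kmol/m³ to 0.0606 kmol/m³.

S_{D/U} = (k₁/k₂)·C_A^-1.5, so S₂/S₁ = (C_{A,2}/C_{A,1})^-1.5.
= (0.0606/0.396)^(-1.5) = (0.1530)^(-1.5) = 16.7.

16.7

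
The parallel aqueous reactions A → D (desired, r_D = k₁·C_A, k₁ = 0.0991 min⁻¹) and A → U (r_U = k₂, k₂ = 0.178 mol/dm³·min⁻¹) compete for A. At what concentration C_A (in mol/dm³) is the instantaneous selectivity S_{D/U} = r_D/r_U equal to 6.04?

10.8 mol/dm³

S_{D/U} = (k₁/k₂)·C_A ⇒ C_A = S·k₂/k₁.
= 6.04×0.178/0.0991 = 10.8 mol/dm³.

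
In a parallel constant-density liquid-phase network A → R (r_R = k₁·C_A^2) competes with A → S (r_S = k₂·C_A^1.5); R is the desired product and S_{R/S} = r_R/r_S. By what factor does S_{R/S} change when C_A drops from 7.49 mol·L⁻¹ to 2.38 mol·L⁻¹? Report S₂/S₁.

S_{R/S} = (k₁/k₂)·C_A^0.5, so S₂/S₁ = (C_{A,2}/C_{A,1})^0.5.
= (2.38/7.49)^0.5 = (0.3178)^0.5 = 0.564.
Selectivity toward R falls as C_A falls — high-concentration operation is favoured.

0.564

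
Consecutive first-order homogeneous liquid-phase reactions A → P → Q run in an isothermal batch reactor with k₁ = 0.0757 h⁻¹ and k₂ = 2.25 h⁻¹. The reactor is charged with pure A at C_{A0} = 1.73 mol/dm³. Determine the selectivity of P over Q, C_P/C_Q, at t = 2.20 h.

0.235

Solving the coupled first-order balances gives C_P(t) = [k₁/(k₂−k₁)]·C_{A0}·(e^(−k₁t) − e^(−k₂t)).
e^(−k₁t) = e^(−0.0757×2.20) = e^(−0.1665) = 0.8466; e^(−k₂t) = e^(−4.950) = 0.007083.
C_P = 0.0757×1.73/(2.25−0.0757) × (0.8466−0.007083) = 0.06023×0.8395 = 0.05056 mol/dm³.
C_A = C_{A0}e^(−k₁t) = 1.465 mol/dm³, so C_Q = C_{A0}−C_A−C_P = 0.2148 mol/dm³; C_P/C_Q = 0.235.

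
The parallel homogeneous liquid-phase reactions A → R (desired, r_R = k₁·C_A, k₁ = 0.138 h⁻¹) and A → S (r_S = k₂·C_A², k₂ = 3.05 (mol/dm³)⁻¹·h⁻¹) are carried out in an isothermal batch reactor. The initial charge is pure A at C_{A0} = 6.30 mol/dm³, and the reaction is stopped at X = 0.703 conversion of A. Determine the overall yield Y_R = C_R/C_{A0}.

C_A = C_{A0}(1−X) = 1.871 mol/dm³.
Along a PFR/batch, dC_R/dC_A = −r_R/(r_R+r_S) = −k₁/(k₁+k₂·C_A).
Integrating from C_{A0} to C_A: C_R = (0.138/3.05)·ln[(0.138+3.05·6.30)/(0.138+3.05·1.87)] = 0.04525·ln(19.35/5.845) = 0.05417 mol/dm³.
Y_R = C_R/C_{A0} = 0.05417/6.30 = 0.00860.

0.00860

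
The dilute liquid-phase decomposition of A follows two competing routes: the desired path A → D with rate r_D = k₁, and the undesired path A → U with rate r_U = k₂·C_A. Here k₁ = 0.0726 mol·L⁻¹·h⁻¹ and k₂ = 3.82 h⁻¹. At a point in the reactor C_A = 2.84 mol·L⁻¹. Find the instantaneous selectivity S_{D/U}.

0.00669

S_{D/U} = r_D/r_U = (k₁)/(k₂·C_A) = (k₁/k₂)·C_A⁻¹.
= (0.0726) / (3.82×2.840) = 0.07260/10.85 = 0.00669.
The undesired path is higher order in A, so low C_A (CSTR or dilute feed) favours D.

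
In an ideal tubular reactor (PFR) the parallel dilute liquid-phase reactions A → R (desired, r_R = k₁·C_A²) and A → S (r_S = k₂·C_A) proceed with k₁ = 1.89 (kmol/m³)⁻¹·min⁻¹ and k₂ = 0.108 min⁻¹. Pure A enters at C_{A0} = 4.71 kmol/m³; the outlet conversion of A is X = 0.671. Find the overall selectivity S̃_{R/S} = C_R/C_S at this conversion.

49.9

C_A = C_{A0}(1−X) = 1.550 kmol/m³.
Along a PFR/batch, dC_S/dC_A = −r_S/(r_R+r_S) = −k₂/(k₂+k₁·C_A).
Integrating from C_{A0} to C_A: C_S = (0.108/1.89)·ln[(0.108+1.89·4.71)/(0.108+1.89·1.55)] = 0.05714·ln(9.010/3.037) = 0.06215 kmol/m³.
Then C_R = (C_{A0}−C_A) − C_S = 3.160 − 0.06215 = 3.098 kmol/m³.
S̃_{R/S} = C_R/C_S = 3.098/0.06215 = 49.9.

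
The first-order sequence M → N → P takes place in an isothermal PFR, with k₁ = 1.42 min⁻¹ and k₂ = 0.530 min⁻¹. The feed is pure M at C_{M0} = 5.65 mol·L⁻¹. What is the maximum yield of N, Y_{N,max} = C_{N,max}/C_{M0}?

Evaluating C_N at τ_opt = ln(k₂/k₁)/(k₂−k₁) gives C_{N,max}/C_{M0} = (k₁/k₂)^[k₂/(k₂−k₁)].
= (1.42/0.530)^(0.530/(0.530−1.42)) = (2.679)^(-0.5955) = 0.5561.

0.556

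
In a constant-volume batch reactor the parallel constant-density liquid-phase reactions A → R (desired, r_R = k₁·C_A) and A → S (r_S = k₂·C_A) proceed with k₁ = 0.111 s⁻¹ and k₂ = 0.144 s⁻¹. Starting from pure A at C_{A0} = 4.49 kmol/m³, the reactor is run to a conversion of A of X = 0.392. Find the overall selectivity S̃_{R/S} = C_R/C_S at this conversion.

C_A = C_{A0}(1−X) = 2.730 kmol/m³.
Both paths are first order in A, so the instantaneous fraction to R is constant: dC_R/d(−C_A) = k₁/(k₁+k₂) = 0.4353.
C_R = 0.4353·(C_{A0}−C_A) = 0.4353×1.760 = 0.766 kmol/m³.
C_S = (C_{A0}−C_A)−C_R = 0.9939 kmol/m³; S̃_{R/S} = 0.7662/0.9939 = 0.771.

0.771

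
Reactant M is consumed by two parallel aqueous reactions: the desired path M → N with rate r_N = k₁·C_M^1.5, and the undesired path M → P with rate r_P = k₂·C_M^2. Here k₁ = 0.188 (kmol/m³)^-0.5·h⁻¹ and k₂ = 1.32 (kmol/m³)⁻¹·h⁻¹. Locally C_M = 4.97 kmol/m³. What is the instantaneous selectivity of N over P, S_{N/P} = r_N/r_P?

S_{N/P} = r_N/r_P = (k₁·C_M^1.5)/(k₂·C_M^2) = (k₁/k₂)·C_M^-0.5.
= (0.188×4.970^1.5) / (1.32×4.970^2) = 2.083/32.61 = 0.0639.
The undesired path is higher order in M, so low C_M (CSTR or dilute feed) favours N.

0.0639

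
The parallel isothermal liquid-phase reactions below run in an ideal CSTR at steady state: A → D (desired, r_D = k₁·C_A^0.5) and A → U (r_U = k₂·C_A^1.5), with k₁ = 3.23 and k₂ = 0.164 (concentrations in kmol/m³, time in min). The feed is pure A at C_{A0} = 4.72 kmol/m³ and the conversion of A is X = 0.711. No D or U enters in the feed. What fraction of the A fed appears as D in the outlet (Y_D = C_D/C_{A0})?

0.665

Exit C_A = C_{A0}(1−X) = 4.72×0.289 = 1.364 kmol/m³.
Rates in a CSTR are evaluated at the outlet concentration: r_D = 3.23×1.364^0.5 = 3.772, r_U = 0.164×1.364^1.5 = 0.2613.
Fraction of consumed A going to D: r_D/(r_D+r_U) = 0.9352.
C_D = 0.9352·C_{A0}·X = 0.9352×4.72×0.711 = 3.14 kmol/m³; Y_D = C_D/C_{A0} = 0.665.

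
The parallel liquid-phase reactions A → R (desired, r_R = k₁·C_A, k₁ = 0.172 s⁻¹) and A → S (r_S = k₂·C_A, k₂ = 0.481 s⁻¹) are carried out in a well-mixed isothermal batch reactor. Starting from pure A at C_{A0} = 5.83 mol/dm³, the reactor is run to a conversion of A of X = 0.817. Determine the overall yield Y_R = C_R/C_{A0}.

0.215

C_A = C_{A0}(1−X) = 1.067 mol/dm³.
Both paths are first order in A, so the instantaneous fraction to R is constant: dC_R/d(−C_A) = k₁/(k₁+k₂) = 0.2634.
C_R = 0.2634·(C_{A0}−C_A) = 0.2634×4.763 = 1.25 mol/dm³.
Y_R = C_R/C_{A0} = 1.255/5.83 = 0.215.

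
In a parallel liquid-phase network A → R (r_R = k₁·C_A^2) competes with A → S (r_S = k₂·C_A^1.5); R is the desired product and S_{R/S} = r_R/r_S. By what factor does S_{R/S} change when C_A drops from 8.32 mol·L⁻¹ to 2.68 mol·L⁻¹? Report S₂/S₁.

S_{R/S} = (k₁/k₂)·C_A^0.5, so S₂/S₁ = (C_{A,2}/C_{A,1})^0.5.
= (2.68/8.32)^0.5 = (0.3221)^0.5 = 0.568.

0.568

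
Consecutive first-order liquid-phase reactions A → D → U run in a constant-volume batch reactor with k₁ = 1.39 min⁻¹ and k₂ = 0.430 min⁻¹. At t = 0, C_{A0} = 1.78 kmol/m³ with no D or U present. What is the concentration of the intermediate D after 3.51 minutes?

0.550 kmol/m³

The intermediate concentration in a first-order A→B→C sequence is C_D = k₁C_{A0}(e^(−k₁t) − e^(−k₂t))/(k₂−k₁).
e^(−k₁t) = e^(−1.39×3.51) = e^(−4.879) = 0.007605; e^(−k₂t) = e^(−1.509) = 0.2211.
C_D = 1.39×1.78/(0.430−1.39) × (0.007605−0.2211) = (-2.577)×(-0.2135) = 0.5501 kmol/m³.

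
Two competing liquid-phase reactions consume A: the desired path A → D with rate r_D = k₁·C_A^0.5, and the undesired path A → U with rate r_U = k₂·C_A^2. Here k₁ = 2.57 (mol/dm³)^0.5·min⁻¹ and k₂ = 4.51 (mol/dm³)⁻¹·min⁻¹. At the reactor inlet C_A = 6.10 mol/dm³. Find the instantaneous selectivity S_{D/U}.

S_{D/U} = r_D/r_U = (k₁·C_A^0.5)/(k₂·C_A^2) = (k₁/k₂)·C_A^-1.5.
= (2.57×6.100^0.5) / (4.51×6.100^2) = 6.347/167.8 = 0.0378.
The undesired path is higher order in A, so low C_A (CSTR or dilute feed) favours D.

0.0378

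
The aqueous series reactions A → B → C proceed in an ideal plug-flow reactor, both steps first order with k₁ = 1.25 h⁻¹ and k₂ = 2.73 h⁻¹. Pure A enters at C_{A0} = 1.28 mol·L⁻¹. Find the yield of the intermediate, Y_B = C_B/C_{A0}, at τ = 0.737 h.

0.223

Solving the coupled first-order balances gives C_B(τ) = [k₁/(k₂−k₁)]·C_{A0}·(e^(−k₁τ) − e^(−k₂τ)).
e^(−k₁τ) = e^(−1.25×0.737) = e^(−0.9213) = 0.3980; e^(−k₂τ) = e^(−2.012) = 0.1337.
C_B = 1.25×1.28/(2.73−1.25) × (0.3980−0.1337) = 1.081×0.2643 = 0.2857 mol·L⁻¹.
Y_B = C_B/C_{A0} = 0.2857/1.28 = 0.223.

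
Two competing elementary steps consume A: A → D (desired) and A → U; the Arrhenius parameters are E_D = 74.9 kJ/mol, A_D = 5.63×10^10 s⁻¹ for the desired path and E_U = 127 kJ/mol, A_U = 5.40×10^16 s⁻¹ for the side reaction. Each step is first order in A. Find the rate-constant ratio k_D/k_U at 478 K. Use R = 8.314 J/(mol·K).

Since both paths have the same order in A, the concentration cancels and S_{D/U} = k_D/k_U = (A_D/A_U)·exp[(E_U−E_D)/(RT)].
(E_U−E_D)/(RT) = (127−74.9)×10³/(8.314×478) = 52100/3974 = 13.11.
k_D/k_U = (5.63×10^10/5.40×10^16)·exp(13.11) = 1.043×10^-6 × 4.938×10^5 = 0.515.
Since E_D < E_U, lowering the temperature improves selectivity toward D.

0.515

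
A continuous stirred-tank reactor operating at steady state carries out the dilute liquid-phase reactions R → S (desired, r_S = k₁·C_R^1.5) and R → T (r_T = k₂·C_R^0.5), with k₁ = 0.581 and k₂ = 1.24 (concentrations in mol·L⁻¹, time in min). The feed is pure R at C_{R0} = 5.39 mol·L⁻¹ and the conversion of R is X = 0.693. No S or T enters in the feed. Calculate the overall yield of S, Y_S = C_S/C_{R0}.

Exit C_R = C_{R0}(1−X) = 5.39×0.307 = 1.655 mol·L⁻¹.
A CSTR operates uniformly at the exit composition, giving r_S = 1.237 and r_T = 1.595 (each k·C_R^n at C_R = 1.655).
Fraction of consumed R going to S: r_S/(r_S+r_T) = 0.4367.
C_S = 0.4367·C_{R0}·X = 0.4367×5.39×0.693 = 1.63 mol·L⁻¹; Y_S = C_S/C_{R0} = 0.303.

0.303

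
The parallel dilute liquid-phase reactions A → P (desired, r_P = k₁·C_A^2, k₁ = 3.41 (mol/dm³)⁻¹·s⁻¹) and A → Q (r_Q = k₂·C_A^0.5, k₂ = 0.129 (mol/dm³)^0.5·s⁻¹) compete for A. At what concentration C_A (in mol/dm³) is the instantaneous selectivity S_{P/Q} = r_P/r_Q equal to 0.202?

0.0388 mol/dm³

S_{P/Q} = (k₁/k₂)·C_A^1.5 ⇒ C_A = (S·k₂/k₁)^(1/1.5).
= (0.202×0.129/3.41)^(0.6667) = (0.007642)^(0.6667) = 0.0388 mol/dm³.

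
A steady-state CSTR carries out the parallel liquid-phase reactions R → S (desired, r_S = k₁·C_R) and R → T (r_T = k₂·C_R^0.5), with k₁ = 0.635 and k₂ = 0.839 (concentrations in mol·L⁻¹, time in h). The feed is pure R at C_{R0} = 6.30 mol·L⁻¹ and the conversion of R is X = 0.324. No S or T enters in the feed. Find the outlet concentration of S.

1.24 mol·L⁻¹

Exit C_R = C_{R0}(1−X) = 6.30×0.676 = 4.259 mol·L⁻¹.
A CSTR operates uniformly at the exit composition, giving r_S = 2.704 and r_T = 1.731 (each k·C_R^n at C_R = 4.259).
Fraction of consumed R going to S: r_S/(r_S+r_T) = 0.6097.
C_S = 0.6097·C_{R0}·X = 0.6097×6.30×0.324 = 1.24 mol·L⁻¹.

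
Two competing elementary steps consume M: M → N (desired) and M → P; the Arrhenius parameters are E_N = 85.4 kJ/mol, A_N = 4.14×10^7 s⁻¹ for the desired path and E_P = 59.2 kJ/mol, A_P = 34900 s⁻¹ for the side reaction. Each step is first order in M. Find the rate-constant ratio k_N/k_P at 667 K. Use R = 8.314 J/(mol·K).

10.5

Since both paths have the same order in M, the concentration cancels and S_{N/P} = k_N/k_P = (A_N/A_P)·exp[(E_P−E_N)/(RT)].
(E_P−E_N)/(RT) = (59.2−85.4)×10³/(8.314×667) = -26200/5545 = -4.725.
k_N/k_P = (4.14×10^7/34900)·exp(-4.725) = 1186 × 0.008874 = 10.5.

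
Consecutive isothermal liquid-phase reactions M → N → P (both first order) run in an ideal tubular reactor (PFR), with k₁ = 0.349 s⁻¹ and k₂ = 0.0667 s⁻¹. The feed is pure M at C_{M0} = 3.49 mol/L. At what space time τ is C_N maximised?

Setting dC_N/dτ = 0 gives τ_opt = ln(k₂/k₁)/(k₂−k₁).
= ln(0.0667/0.349)/(0.0667−0.349) = ln(0.1911)/-0.2823 = -1.655/-0.2823 = 5.86 s.

5.86 s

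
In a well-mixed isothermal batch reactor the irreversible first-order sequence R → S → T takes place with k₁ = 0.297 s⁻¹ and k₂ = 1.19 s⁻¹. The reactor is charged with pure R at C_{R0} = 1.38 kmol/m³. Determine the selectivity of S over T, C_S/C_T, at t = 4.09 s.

The intermediate concentration in a first-order A→B→C sequence is C_S = k₁C_{R0}(e^(−k₁t) − e^(−k₂t))/(k₂−k₁).
e^(−k₁t) = e^(−0.297×4.09) = e^(−1.215) = 0.2968; e^(−k₂t) = e^(−4.867) = 0.007696.
C_S = 0.297×1.38/(1.19−0.297) × (0.2968−0.007696) = 0.4590×0.2891 = 0.1327 kmol/m³.
C_R = C_{R0}e^(−k₁t) = 0.4096 kmol/m³, so C_T = C_{R0}−C_R−C_S = 0.8377 kmol/m³; C_S/C_T = 0.158.

0.158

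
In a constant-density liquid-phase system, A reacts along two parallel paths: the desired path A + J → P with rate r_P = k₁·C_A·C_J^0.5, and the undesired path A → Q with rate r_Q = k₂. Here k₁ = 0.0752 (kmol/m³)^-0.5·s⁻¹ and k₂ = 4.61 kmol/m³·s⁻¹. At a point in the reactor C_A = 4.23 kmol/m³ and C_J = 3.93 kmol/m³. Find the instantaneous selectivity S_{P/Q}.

0.137

S_{P/Q} = r_P/r_Q = (k₁·C_A·C_J^0.5)/(k₂) = (k₁/k₂)·C_A·C_J^0.5.
= (0.0752×4.230×3.930^0.5) / (4.61) = 0.6306/4.610 = 0.137.
Since the desired path is higher order in A, keeping C_A high (PFR or concentrated feed) favours P.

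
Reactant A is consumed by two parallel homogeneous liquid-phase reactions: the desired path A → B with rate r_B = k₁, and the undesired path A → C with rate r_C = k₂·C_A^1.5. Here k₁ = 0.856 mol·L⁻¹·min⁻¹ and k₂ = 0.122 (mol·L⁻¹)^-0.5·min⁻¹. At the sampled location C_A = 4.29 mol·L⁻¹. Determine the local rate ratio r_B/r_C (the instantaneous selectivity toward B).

0.790

S_{B/C} = r_B/r_C = (k₁)/(k₂·C_A^1.5) = (k₁/k₂)·C_A^-1.5.
= (0.856) / (0.122×4.290^1.5) = 0.8560/1.084 = 0.790.
The undesired path is higher order in A, so low C_A (CSTR or dilute feed) favours B.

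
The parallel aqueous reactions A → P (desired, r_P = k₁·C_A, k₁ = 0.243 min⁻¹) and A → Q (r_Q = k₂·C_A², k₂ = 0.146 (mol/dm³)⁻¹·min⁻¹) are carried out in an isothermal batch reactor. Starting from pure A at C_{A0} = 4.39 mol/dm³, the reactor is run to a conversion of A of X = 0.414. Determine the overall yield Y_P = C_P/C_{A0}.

0.135

C_A = C_{A0}(1−X) = 2.573 mol/dm³.
Along a PFR/batch, dC_P/dC_A = −r_P/(r_P+r_Q) = −k₁/(k₁+k₂·C_A).
Integrating from C_{A0} to C_A: C_P = (0.243/0.146)·ln[(0.243+0.146·4.39)/(0.243+0.146·2.57)] = 1.664·ln(0.8839/0.6186) = 0.5941 mol/dm³.
Y_P = C_P/C_{A0} = 0.5941/4.39 = 0.135.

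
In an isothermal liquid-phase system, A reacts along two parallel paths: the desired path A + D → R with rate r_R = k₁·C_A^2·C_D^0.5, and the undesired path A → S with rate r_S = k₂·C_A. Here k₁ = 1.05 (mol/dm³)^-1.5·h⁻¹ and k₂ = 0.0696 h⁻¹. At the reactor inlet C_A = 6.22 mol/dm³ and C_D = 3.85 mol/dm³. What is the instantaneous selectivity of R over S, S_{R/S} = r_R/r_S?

S_{R/S} = r_R/r_S = (k₁·C_A^2·C_D^0.5)/(k₂·C_A) = (k₁/k₂)·C_A·C_D^0.5.
= (1.05×6.220^2×3.850^0.5) / (0.0696×6.220) = 79.71/0.4329 = 184.
Since the desired path is higher order in A, keeping C_A high (PFR or concentrated feed) favours R.

184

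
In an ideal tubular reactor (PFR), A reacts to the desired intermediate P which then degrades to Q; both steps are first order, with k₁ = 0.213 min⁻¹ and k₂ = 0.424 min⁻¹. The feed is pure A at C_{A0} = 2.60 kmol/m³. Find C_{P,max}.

0.652 kmol/m³

At the optimum, C_{P,max}/C_{A0} = (k₁/k₂)^[k₂/(k₂−k₁)].
= (0.213/0.424)^(0.424/(0.424−0.213)) = (0.5024)^(2.009) = 0.2507.
C_{P,max} = 0.2507×2.60 = 0.652 kmol/m³.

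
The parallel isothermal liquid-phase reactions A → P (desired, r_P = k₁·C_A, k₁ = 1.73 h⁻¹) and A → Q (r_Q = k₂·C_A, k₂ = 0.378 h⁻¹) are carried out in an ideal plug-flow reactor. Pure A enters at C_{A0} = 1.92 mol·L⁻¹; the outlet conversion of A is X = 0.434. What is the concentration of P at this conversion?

C_A = C_{A0}(1−X) = 1.087 mol·L⁻¹.
Both paths are first order in A, so the instantaneous fraction to P is constant: dC_P/d(−C_A) = k₁/(k₁+k₂) = 0.8207.
C_P = 0.8207·(C_{A0}−C_A) = 0.8207×0.8333 = 0.684 mol·L⁻¹.

0.684 mol·L⁻¹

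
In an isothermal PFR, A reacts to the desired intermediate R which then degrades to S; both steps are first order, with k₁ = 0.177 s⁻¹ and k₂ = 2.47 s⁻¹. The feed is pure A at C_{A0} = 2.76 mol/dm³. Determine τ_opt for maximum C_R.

The intermediate peaks when r₁ = r₂, i.e. k₁e^(−k₁τ) = k₂e^(−k₂τ), giving τ_opt = ln(k₂/k₁)/(k₂−k₁).
= ln(2.47/0.177)/(2.47−0.177) = ln(13.95)/2.293 = 2.636/2.293 = 1.15 s.

1.15 s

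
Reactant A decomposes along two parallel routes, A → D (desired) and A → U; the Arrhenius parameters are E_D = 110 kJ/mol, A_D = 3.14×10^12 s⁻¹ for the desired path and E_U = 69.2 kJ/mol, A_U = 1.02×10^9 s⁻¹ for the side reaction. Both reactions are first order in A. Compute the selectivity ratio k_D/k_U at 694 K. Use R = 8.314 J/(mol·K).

2.61

With equal orders, S_{D/U} = k_D/k_U = (A_D/A_U)·exp[(E_U−E_D)/(RT)].
(E_U−E_D)/(RT) = (69.2−110)×10³/(8.314×694) = -40800/5770 = -7.071.
k_D/k_U = (3.14×10^12/1.02×10^9)·exp(-7.071) = 3078 × 8.492×10^-4 = 2.61.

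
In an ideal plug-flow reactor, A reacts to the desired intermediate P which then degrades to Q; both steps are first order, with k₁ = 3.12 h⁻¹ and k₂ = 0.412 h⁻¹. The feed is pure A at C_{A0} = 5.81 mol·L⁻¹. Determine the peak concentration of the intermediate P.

Evaluating C_P at τ_opt = ln(k₂/k₁)/(k₂−k₁) gives C_{P,max}/C_{A0} = (k₁/k₂)^[k₂/(k₂−k₁)].
= (3.12/0.412)^(0.412/(0.412−3.12)) = (7.573)^(-0.1521) = 0.7349.
C_{P,max} = 0.7349×5.81 = 4.27 mol·L⁻¹.

4.27 mol·L⁻¹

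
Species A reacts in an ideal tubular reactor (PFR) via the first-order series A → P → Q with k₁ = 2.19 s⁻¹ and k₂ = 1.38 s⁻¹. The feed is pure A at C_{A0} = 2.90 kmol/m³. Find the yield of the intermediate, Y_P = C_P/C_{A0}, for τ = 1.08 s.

0.355

Solving the coupled first-order balances gives C_P(τ) = [k₁/(k₂−k₁)]·C_{A0}·(e^(−k₁τ) − e^(−k₂τ)).
e^(−k₁τ) = e^(−2.19×1.08) = e^(−2.365) = 0.09393; e^(−k₂τ) = e^(−1.490) = 0.2253.
C_P = 2.19×2.90/(1.38−2.19) × (0.09393−0.2253) = (-7.841)×(-0.1314) = 1.030 kmol/m³.
Y_P = C_P/C_{A0} = 1.030/2.90 = 0.355.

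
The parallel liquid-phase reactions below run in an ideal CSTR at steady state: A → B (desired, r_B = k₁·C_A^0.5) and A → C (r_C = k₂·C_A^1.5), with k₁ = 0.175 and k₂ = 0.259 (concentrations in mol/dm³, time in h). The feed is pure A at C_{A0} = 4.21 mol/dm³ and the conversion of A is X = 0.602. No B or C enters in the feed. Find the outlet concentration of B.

Exit C_A = C_{A0}(1−X) = 4.21×0.398 = 1.676 mol/dm³.
A CSTR operates uniformly at the exit composition, giving r_B = 0.2265 and r_C = 0.5618 (each k·C_A^n at C_A = 1.676).
Fraction of consumed A going to B: r_B/(r_B+r_C) = 0.2874.
C_B = 0.2874·C_{A0}·X = 0.2874×4.21×0.602 = 0.728 mol/dm³.

0.728 mol/dm³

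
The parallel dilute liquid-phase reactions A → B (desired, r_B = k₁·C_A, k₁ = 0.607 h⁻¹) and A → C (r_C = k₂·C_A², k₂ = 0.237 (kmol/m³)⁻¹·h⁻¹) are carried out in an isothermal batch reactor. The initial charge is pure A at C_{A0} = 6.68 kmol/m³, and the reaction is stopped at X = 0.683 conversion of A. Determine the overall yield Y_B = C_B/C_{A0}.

C_A = C_{A0}(1−X) = 2.118 kmol/m³.
Along a PFR/batch, dC_B/dC_A = −r_B/(r_B+r_C) = −k₁/(k₁+k₂·C_A).
Integrating from C_{A0} to C_A: C_B = (0.607/0.237)·ln[(0.607+0.237·6.68)/(0.607+0.237·2.12)] = 2.561·ln(2.190/1.109) = 1.743 kmol/m³.
Y_B = C_B/C_{A0} = 1.743/6.68 = 0.261.

0.261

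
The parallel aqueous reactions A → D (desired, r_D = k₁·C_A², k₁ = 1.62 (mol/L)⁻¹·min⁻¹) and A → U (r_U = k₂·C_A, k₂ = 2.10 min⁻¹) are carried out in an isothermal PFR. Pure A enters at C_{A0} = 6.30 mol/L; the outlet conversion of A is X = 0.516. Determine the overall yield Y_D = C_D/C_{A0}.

C_A = C_{A0}(1−X) = 3.049 mol/L.
Along a PFR/batch, dC_U/dC_A = −r_U/(r_D+r_U) = −k₂/(k₂+k₁·C_A).
Integrating from C_{A0} to C_A: C_U = (2.10/1.62)·ln[(2.10+1.62·6.30)/(2.10+1.62·3.05)] = 1.296·ln(12.31/7.040) = 0.7240 mol/L.
Then C_D = (C_{A0}−C_A) − C_U = 3.251 − 0.7240 = 2.527 mol/L.
Y_D = C_D/C_{A0} = 2.527/6.30 = 0.401.

0.401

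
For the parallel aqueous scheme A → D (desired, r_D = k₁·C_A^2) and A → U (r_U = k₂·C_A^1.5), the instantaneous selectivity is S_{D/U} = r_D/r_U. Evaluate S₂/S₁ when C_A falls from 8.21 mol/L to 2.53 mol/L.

0.555

S_{D/U} = (k₁/k₂)·C_A^0.5, so S₂/S₁ = (C_{A,2}/C_{A,1})^0.5.
= (2.53/8.21)^0.5 = (0.3082)^0.5 = 0.555.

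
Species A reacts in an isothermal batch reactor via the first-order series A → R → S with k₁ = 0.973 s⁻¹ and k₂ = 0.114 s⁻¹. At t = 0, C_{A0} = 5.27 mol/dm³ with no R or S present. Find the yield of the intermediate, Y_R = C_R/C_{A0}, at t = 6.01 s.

0.568

The intermediate concentration in a first-order A→B→C sequence is C_R = k₁C_{A0}(e^(−k₁t) − e^(−k₂t))/(k₂−k₁).
e^(−k₁t) = e^(−0.973×6.01) = e^(−5.848) = 0.002886; e^(−k₂t) = e^(−0.6851) = 0.5040.
C_R = 0.973×5.27/(0.114−0.973) × (0.002886−0.5040) = (-5.969)×(-0.5011) = 2.991 mol/dm³.
Y_R = C_R/C_{A0} = 2.991/5.27 = 0.568.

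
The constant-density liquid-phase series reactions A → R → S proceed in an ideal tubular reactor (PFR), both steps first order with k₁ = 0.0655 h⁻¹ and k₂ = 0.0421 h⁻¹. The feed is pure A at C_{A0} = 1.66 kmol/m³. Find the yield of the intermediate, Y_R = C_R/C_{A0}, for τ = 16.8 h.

0.449

Solving the coupled first-order balances gives C_R(τ) = [k₁/(k₂−k₁)]·C_{A0}·(e^(−k₁τ) − e^(−k₂τ)).
e^(−k₁τ) = e^(−0.0655×16.8) = e^(−1.100) = 0.3327; e^(−k₂τ) = e^(−0.7073) = 0.4930.
C_R = 0.0655×1.66/(0.0421−0.0655) × (0.3327−0.4930) = (-4.647)×(-0.1602) = 0.7446 kmol/m³.
Y_R = C_R/C_{A0} = 0.7446/1.66 = 0.449.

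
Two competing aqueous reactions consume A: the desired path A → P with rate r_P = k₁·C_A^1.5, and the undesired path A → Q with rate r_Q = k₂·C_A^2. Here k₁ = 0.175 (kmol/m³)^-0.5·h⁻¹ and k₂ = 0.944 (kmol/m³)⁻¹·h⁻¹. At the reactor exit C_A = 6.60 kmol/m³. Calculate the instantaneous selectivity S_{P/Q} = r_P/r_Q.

0.0722

S_{P/Q} = r_P/r_Q = (k₁·C_A^1.5)/(k₂·C_A^2) = (k₁/k₂)·C_A^-0.5.
= (0.175×6.600^1.5) / (0.944×6.600^2) = 2.967/41.12 = 0.0722.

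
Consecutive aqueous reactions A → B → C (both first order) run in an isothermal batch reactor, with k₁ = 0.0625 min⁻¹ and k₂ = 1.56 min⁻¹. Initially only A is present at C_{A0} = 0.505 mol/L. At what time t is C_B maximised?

2.15 min

For first-order series the maximum of C_B occurs at t_opt = ln(k₂/k₁)/(k₂−k₁).
= ln(1.56/0.0625)/(1.56−0.0625) = ln(24.96)/1.498 = 3.217/1.498 = 2.15 min.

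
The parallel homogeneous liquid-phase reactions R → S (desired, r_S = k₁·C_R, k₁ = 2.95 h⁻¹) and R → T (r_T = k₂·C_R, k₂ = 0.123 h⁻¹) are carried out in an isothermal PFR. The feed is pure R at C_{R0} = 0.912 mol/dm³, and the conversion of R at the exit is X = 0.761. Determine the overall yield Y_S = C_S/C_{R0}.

C_R = C_{R0}(1−X) = 0.2180 mol/dm³.
Both paths are first order in R, so the instantaneous fraction to S is constant: dC_S/d(−C_R) = k₁/(k₁+k₂) = 0.9600.
C_S = 0.9600·(C_{R0}−C_R) = 0.9600×0.6940 = 0.666 mol/dm³.
Y_S = C_S/C_{R0} = 0.6663/0.912 = 0.731.

0.731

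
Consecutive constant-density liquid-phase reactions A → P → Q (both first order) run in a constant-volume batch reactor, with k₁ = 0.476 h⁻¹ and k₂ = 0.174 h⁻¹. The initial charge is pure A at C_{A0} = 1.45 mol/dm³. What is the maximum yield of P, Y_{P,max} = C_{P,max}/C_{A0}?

At the optimum, C_{P,max}/C_{A0} = (k₁/k₂)^[k₂/(k₂−k₁)].
= (0.476/0.174)^(0.174/(0.174−0.476)) = (2.736)^(-0.5762) = 0.5600.

0.560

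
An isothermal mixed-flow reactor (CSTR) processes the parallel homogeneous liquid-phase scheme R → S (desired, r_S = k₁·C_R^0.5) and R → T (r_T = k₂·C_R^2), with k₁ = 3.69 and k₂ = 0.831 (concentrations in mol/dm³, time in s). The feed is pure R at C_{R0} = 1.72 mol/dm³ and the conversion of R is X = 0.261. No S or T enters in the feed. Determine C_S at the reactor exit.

Exit C_R = C_{R0}(1−X) = 1.72×0.739 = 1.271 mol/dm³.
A CSTR operates uniformly at the exit composition, giving r_S = 4.160 and r_T = 1.343 (each k·C_R^n at C_R = 1.271).
Fraction of consumed R going to S: r_S/(r_S+r_T) = 0.7560.
C_S = 0.7560·C_{R0}·X = 0.7560×1.72×0.261 = 0.339 mol/dm³.

0.339 mol/dm³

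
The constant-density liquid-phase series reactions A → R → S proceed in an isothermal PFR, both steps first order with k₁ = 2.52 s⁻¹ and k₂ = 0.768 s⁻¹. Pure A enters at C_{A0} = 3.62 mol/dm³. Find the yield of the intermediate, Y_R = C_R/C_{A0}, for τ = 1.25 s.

Solving the coupled first-order balances gives C_R(τ) = [k₁/(k₂−k₁)]·C_{A0}·(e^(−k₁τ) − e^(−k₂τ)).
e^(−k₁τ) = e^(−2.52×1.25) = e^(−3.150) = 0.04285; e^(−k₂τ) = e^(−0.9600) = 0.3829.
C_R = 2.52×3.62/(0.768−2.52) × (0.04285−0.3829) = (-5.207)×(-0.3400) = 1.771 mol/dm³.
Y_R = C_R/C_{A0} = 1.771/3.62 = 0.489.

0.489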